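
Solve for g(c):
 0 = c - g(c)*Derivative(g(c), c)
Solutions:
 g(c) = -sqrt(C1 + c^2)
 g(c) = sqrt(C1 + c^2)


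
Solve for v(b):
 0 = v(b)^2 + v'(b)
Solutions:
 v(b) = 1/(C1 + b)


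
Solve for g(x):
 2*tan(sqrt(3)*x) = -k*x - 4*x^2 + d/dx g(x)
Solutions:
 g(x) = C1 + k*x^2/2 + 4*x^3/3 - 2*sqrt(3)*log(cos(sqrt(3)*x))/3


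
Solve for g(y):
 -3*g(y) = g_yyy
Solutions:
 g(y) = C3*exp(-3^(1/3)*y) + (C1*sin(3^(5/6)*y/2) + C2*cos(3^(5/6)*y/2))*exp(3^(1/3)*y/2)


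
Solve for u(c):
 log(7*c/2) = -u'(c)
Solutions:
 u(c) = C1 - c*log(c) + c*log(2/7) + c


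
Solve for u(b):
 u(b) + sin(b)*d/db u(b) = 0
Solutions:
 u(b) = C1*sqrt(cos(b) + 1)/sqrt(cos(b) - 1)


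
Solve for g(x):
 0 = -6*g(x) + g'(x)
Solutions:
 g(x) = C1*exp(6*x)


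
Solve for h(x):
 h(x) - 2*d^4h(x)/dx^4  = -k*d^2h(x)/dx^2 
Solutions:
 h(x) = C1*exp(-x*sqrt(k - sqrt(k^2 + 8))/2) + C2*exp(x*sqrt(k - sqrt(k^2 + 8))/2) + C3*exp(-x*sqrt(k + sqrt(k^2 + 8))/2) + C4*exp(x*sqrt(k + sqrt(k^2 + 8))/2)


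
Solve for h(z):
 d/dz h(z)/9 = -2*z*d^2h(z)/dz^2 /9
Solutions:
 h(z) = C1 + C2*sqrt(z)


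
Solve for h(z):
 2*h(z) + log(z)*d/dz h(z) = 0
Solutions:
 h(z) = C1*exp(-2*li(z))


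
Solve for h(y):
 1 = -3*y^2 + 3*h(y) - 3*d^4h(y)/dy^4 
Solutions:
 h(y) = C1*exp(-y) + C2*exp(y) + C3*sin(y) + C4*cos(y) + y^2 + 1/3


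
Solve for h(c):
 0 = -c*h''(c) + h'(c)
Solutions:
 h(c) = C1 + C2*c^2


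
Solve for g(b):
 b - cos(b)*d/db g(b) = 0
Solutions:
 g(b) = C1 + Integral(b/cos(b), b)


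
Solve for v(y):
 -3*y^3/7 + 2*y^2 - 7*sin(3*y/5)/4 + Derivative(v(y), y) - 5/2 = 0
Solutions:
 v(y) = C1 + 3*y^4/28 - 2*y^3/3 + 5*y/2 - 35*cos(3*y/5)/12


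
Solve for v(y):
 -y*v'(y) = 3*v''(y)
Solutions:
 v(y) = C1 + C2*erf(sqrt(6)*y/6)


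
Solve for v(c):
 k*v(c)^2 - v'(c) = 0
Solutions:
 v(c) = -1/(C1 + c*k)


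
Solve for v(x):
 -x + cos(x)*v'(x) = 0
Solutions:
 v(x) = C1 + Integral(x/cos(x), x)


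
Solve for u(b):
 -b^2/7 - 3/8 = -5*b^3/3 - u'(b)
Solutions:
 u(b) = C1 - 5*b^4/12 + b^3/21 + 3*b/8


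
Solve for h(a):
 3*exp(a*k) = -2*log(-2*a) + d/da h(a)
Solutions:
 h(a) = C1 + 2*a*log(-a) + 2*a*(-1 + log(2)) + Piecewise((3*exp(a*k)/k, Ne(k, 0)), (3*a, True))


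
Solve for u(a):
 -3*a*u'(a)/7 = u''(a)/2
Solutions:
 u(a) = C1 + C2*erf(sqrt(21)*a/7)


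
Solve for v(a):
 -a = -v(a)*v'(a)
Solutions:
 v(a) = -sqrt(C1 + a^2)
 v(a) = sqrt(C1 + a^2)


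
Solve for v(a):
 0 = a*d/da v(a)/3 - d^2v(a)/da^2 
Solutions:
 v(a) = C1 + C2*erfi(sqrt(6)*a/6)


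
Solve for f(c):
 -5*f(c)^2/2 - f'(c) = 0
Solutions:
 f(c) = 2/(C1 + 5*c)


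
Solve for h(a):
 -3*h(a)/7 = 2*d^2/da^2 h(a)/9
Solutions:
 h(a) = C1*sin(3*sqrt(42)*a/14) + C2*cos(3*sqrt(42)*a/14)


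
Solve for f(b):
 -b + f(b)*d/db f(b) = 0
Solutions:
 f(b) = -sqrt(C1 + b^2)
 f(b) = sqrt(C1 + b^2)


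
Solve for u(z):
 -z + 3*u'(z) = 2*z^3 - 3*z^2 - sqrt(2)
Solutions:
 u(z) = C1 + z^4/6 - z^3/3 + z^2/6 - sqrt(2)*z/3


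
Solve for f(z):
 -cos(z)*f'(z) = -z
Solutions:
 f(z) = C1 + Integral(z/cos(z), z)


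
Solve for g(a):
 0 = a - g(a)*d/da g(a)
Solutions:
 g(a) = -sqrt(C1 + a^2)
 g(a) = sqrt(C1 + a^2)


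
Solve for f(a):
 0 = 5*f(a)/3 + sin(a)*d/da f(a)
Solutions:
 f(a) = C1*(cos(a) + 1)^(5/6)/(cos(a) - 1)^(5/6)


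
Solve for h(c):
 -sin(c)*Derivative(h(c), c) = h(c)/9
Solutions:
 h(c) = C1*(cos(c) + 1)^(1/18)/(cos(c) - 1)^(1/18)


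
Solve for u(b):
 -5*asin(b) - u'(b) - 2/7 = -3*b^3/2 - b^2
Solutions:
 u(b) = C1 + 3*b^4/8 + b^3/3 - 5*b*asin(b) - 2*b/7 - 5*sqrt(1 - b^2)


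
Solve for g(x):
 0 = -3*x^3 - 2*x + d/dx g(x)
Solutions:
 g(x) = C1 + 3*x^4/4 + x^2


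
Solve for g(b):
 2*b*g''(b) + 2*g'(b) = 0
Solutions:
 g(b) = C1 + C2*log(b)


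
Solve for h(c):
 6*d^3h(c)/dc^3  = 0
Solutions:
 h(c) = C1 + C2*c + C3*c^2


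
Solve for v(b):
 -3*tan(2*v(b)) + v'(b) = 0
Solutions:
 v(b) = -asin(C1*exp(6*b))/2 + pi/2
 v(b) = asin(C1*exp(6*b))/2


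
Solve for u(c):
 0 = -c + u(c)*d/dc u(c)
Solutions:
 u(c) = -sqrt(C1 + c^2)
 u(c) = sqrt(C1 + c^2)


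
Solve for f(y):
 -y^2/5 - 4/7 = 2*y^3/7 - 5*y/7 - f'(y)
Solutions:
 f(y) = C1 + y^4/14 + y^3/15 - 5*y^2/14 + 4*y/7


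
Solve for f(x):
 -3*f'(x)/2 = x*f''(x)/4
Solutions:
 f(x) = C1 + C2/x^5


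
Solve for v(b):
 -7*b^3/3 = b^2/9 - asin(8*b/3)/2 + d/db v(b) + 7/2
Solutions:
 v(b) = C1 - 7*b^4/12 - b^3/27 + b*asin(8*b/3)/2 - 7*b/2 + sqrt(9 - 64*b^2)/16


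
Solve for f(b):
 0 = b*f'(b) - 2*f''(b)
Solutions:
 f(b) = C1 + C2*erfi(b/2)


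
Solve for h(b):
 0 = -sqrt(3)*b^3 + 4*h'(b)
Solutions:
 h(b) = C1 + sqrt(3)*b^4/16


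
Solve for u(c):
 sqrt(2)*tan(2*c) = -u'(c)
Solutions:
 u(c) = C1 + sqrt(2)*log(cos(2*c))/2


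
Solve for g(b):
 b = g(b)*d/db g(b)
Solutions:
 g(b) = -sqrt(C1 + b^2)
 g(b) = sqrt(C1 + b^2)


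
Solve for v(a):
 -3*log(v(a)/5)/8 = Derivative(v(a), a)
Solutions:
 -8*Integral(1/(-log(_y) + log(5)), (_y, v(a)))/3 = C1 - a


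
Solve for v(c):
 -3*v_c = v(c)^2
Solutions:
 v(c) = 3/(C1 + c)


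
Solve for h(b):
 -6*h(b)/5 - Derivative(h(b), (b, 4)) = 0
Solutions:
 h(b) = (C1*sin(10^(3/4)*3^(1/4)*b/10) + C2*cos(10^(3/4)*3^(1/4)*b/10))*exp(-10^(3/4)*3^(1/4)*b/10) + (C3*sin(10^(3/4)*3^(1/4)*b/10) + C4*cos(10^(3/4)*3^(1/4)*b/10))*exp(10^(3/4)*3^(1/4)*b/10)


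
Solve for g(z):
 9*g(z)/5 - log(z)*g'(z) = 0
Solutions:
 g(z) = C1*exp(9*li(z)/5)


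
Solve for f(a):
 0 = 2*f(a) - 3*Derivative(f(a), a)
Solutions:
 f(a) = C1*exp(2*a/3)


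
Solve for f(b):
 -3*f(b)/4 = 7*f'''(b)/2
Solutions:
 f(b) = C3*exp(-14^(2/3)*3^(1/3)*b/14) + (C1*sin(14^(2/3)*3^(5/6)*b/28) + C2*cos(14^(2/3)*3^(5/6)*b/28))*exp(14^(2/3)*3^(1/3)*b/28)


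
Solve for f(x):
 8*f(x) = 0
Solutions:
 f(x) = 0


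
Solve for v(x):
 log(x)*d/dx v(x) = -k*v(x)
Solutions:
 v(x) = C1*exp(-k*li(x))


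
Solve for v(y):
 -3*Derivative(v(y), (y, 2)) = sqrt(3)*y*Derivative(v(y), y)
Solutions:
 v(y) = C1 + C2*erf(sqrt(2)*3^(3/4)*y/6)


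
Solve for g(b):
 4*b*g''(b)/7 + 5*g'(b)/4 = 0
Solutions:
 g(b) = C1 + C2/b^(19/16)


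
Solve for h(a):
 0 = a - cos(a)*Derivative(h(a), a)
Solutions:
 h(a) = C1 + Integral(a/cos(a), a)


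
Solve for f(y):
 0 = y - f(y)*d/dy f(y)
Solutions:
 f(y) = -sqrt(C1 + y^2)
 f(y) = sqrt(C1 + y^2)


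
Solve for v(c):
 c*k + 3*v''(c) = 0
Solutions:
 v(c) = C1 + C2*c - c^3*k/18


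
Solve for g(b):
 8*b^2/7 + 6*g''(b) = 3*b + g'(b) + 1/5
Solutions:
 g(b) = C1 + C2*exp(b/6) + 8*b^3/21 + 75*b^2/14 + 2243*b/35


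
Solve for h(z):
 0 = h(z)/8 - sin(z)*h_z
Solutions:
 h(z) = C1*(cos(z) - 1)^(1/16)/(cos(z) + 1)^(1/16)


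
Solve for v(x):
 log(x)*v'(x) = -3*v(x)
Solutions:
 v(x) = C1*exp(-3*li(x))


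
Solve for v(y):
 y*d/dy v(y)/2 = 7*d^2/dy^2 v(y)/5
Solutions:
 v(y) = C1 + C2*erfi(sqrt(35)*y/14)


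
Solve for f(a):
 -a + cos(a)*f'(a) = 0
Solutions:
 f(a) = C1 + Integral(a/cos(a), a)


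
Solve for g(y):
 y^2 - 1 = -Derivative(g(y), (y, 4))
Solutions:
 g(y) = C1 + C2*y + C3*y^2 + C4*y^3 - y^6/360 + y^4/24


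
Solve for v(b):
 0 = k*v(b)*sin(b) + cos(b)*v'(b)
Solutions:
 v(b) = C1*exp(k*log(cos(b)))


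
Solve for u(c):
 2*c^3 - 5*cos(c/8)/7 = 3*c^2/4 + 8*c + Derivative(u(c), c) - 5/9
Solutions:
 u(c) = C1 + c^4/2 - c^3/4 - 4*c^2 + 5*c/9 - 40*sin(c/8)/7


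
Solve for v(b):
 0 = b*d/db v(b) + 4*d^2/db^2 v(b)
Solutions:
 v(b) = C1 + C2*erf(sqrt(2)*b/4)


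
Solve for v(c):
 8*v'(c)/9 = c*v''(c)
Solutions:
 v(c) = C1 + C2*c^(17/9)


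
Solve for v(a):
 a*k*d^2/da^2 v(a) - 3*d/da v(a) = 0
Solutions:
 v(a) = C1 + a^(((re(k) + 3)*re(k) + im(k)^2)/(re(k)^2 + im(k)^2))*(C2*sin(3*log(a)*Abs(im(k))/(re(k)^2 + im(k)^2)) + C3*cos(3*log(a)*im(k)/(re(k)^2 + im(k)^2)))


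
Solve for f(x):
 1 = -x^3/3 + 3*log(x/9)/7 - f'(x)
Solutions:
 f(x) = C1 - x^4/12 + 3*x*log(x)/7 - 10*x/7 - 6*x*log(3)/7


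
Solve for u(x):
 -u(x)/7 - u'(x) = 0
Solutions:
 u(x) = C1*exp(-x/7)


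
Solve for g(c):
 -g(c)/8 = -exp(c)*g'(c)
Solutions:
 g(c) = C1*exp(-exp(-c)/8)


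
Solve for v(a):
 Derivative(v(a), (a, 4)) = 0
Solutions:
 v(a) = C1 + C2*a + C3*a^2 + C4*a^3


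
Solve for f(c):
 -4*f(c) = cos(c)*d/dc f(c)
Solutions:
 f(c) = C1*(sin(c)^2 - 2*sin(c) + 1)/(sin(c)^2 + 2*sin(c) + 1)


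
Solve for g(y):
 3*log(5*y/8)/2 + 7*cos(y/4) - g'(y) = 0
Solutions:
 g(y) = C1 + 3*y*log(y)/2 - 5*y*log(2) - 3*y/2 + y*log(10)/2 + y*log(5) + 28*sin(y/4)


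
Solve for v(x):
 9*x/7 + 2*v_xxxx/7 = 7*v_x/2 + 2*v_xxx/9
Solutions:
 v(x) = C1 + C2*exp(x*(-7^(2/3)*(81*sqrt(59385) + 19739)^(1/3) - 28*7^(1/3)/(81*sqrt(59385) + 19739)^(1/3) + 28)/108)*sin(sqrt(3)*7^(1/3)*x*(-7^(1/3)*(81*sqrt(59385) + 19739)^(1/3) + 28/(81*sqrt(59385) + 19739)^(1/3))/108) + C3*exp(x*(-7^(2/3)*(81*sqrt(59385) + 19739)^(1/3) - 28*7^(1/3)/(81*sqrt(59385) + 19739)^(1/3) + 28)/108)*cos(sqrt(3)*7^(1/3)*x*(-7^(1/3)*(81*sqrt(59385) + 19739)^(1/3) + 28/(81*sqrt(59385) + 19739)^(1/3))/108) + C4*exp(x*(28*7^(1/3)/(81*sqrt(59385) + 19739)^(1/3) + 14 + 7^(2/3)*(81*sqrt(59385) + 19739)^(1/3))/54) + 9*x^2/49


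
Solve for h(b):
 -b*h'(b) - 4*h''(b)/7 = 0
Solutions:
 h(b) = C1 + C2*erf(sqrt(14)*b/4)


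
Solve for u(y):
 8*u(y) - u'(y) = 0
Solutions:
 u(y) = C1*exp(8*y)


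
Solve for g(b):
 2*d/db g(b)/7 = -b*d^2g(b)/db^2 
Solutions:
 g(b) = C1 + C2*b^(5/7)


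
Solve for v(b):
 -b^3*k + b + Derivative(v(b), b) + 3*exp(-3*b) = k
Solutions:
 v(b) = C1 + b^4*k/4 - b^2/2 + b*k + exp(-3*b)


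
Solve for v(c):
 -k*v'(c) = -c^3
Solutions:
 v(c) = C1 + c^4/(4*k)


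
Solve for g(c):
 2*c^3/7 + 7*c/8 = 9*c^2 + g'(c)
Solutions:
 g(c) = C1 + c^4/14 - 3*c^3 + 7*c^2/16


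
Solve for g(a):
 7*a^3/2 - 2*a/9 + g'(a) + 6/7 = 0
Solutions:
 g(a) = C1 - 7*a^4/8 + a^2/9 - 6*a/7


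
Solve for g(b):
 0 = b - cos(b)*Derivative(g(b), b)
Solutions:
 g(b) = C1 + Integral(b/cos(b), b)


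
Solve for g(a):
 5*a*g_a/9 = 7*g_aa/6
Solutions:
 g(a) = C1 + C2*erfi(sqrt(105)*a/21)


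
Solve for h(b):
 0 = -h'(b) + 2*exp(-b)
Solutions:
 h(b) = C1 - 2*exp(-b)


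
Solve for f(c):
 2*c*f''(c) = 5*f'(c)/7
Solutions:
 f(c) = C1 + C2*c^(19/14)


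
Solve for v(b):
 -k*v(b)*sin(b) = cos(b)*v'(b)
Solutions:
 v(b) = C1*exp(k*log(cos(b)))


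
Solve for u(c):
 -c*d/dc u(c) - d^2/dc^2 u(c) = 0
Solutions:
 u(c) = C1 + C2*erf(sqrt(2)*c/2)


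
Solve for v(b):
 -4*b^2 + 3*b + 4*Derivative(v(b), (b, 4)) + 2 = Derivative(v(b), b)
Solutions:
 v(b) = C1 + C4*exp(2^(1/3)*b/2) - 4*b^3/3 + 3*b^2/2 + 2*b + (C2*sin(2^(1/3)*sqrt(3)*b/4) + C3*cos(2^(1/3)*sqrt(3)*b/4))*exp(-2^(1/3)*b/4)


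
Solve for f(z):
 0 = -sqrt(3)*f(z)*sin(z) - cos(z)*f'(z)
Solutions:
 f(z) = C1*cos(z)^(sqrt(3))


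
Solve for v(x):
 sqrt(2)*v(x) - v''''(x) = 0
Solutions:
 v(x) = C1*exp(-2^(1/8)*x) + C2*exp(2^(1/8)*x) + C3*sin(2^(1/8)*x) + C4*cos(2^(1/8)*x)


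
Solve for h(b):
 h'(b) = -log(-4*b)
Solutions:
 h(b) = C1 - b*log(-b) + b*(1 - 2*log(2))


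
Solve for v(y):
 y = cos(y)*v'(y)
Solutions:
 v(y) = C1 + Integral(y/cos(y), y)


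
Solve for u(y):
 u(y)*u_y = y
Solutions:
 u(y) = -sqrt(C1 + y^2)
 u(y) = sqrt(C1 + y^2)


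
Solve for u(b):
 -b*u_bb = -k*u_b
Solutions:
 u(b) = C1 + b^(re(k) + 1)*(C2*sin(log(b)*Abs(im(k))) + C3*cos(log(b)*im(k)))


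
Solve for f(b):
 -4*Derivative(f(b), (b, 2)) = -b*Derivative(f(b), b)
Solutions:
 f(b) = C1 + C2*erfi(sqrt(2)*b/4)


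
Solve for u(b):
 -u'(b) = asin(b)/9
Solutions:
 u(b) = C1 - b*asin(b)/9 - sqrt(1 - b^2)/9


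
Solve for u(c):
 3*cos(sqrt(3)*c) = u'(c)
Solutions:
 u(c) = C1 + sqrt(3)*sin(sqrt(3)*c)


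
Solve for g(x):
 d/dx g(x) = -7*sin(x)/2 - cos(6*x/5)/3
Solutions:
 g(x) = C1 - 5*sin(6*x/5)/18 + 7*cos(x)/2


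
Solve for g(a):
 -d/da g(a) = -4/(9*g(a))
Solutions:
 g(a) = -sqrt(C1 + 8*a)/3
 g(a) = sqrt(C1 + 8*a)/3


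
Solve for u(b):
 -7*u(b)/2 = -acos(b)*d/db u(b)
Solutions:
 u(b) = C1*exp(7*Integral(1/acos(b), b)/2)


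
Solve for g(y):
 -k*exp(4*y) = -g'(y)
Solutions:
 g(y) = C1 + k*exp(4*y)/4


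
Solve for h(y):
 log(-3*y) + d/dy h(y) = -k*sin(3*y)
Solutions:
 h(y) = C1 + k*cos(3*y)/3 - y*log(-y) - y*log(3) + y


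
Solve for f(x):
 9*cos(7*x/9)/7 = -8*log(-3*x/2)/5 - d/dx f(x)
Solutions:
 f(x) = C1 - 8*x*log(-x)/5 - 8*x*log(3)/5 + 8*x*log(2)/5 + 8*x/5 - 81*sin(7*x/9)/49


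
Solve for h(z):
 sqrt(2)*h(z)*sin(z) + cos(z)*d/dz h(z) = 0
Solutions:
 h(z) = C1*cos(z)^(sqrt(2))


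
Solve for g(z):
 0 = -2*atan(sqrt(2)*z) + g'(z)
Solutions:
 g(z) = C1 + 2*z*atan(sqrt(2)*z) - sqrt(2)*log(2*z^2 + 1)/2


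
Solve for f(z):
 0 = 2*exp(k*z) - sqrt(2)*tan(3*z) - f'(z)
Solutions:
 f(z) = C1 + 2*Piecewise((exp(k*z)/k, Ne(k, 0)), (z, True)) + sqrt(2)*log(cos(3*z))/3


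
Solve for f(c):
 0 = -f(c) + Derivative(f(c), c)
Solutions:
 f(c) = C1*exp(c)


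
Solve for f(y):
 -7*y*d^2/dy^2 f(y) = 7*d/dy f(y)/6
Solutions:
 f(y) = C1 + C2*y^(5/6)


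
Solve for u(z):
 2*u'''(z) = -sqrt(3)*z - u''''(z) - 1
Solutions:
 u(z) = C1 + C2*z + C3*z^2 + C4*exp(-2*z) - sqrt(3)*z^4/48 + z^3*(-2 + sqrt(3))/24


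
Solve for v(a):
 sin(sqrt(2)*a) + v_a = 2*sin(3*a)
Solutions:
 v(a) = C1 - 2*cos(3*a)/3 + sqrt(2)*cos(sqrt(2)*a)/2


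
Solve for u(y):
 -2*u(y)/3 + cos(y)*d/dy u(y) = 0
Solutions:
 u(y) = C1*(sin(y) + 1)^(1/3)/(sin(y) - 1)^(1/3)


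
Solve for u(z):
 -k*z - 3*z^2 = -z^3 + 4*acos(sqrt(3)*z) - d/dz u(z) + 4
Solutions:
 u(z) = C1 + k*z^2/2 - z^4/4 + z^3 + 4*z*acos(sqrt(3)*z) + 4*z - 4*sqrt(3)*sqrt(1 - 3*z^2)/3


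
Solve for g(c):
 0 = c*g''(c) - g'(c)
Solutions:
 g(c) = C1 + C2*c^2


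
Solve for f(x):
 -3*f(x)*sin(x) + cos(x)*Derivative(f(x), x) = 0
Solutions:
 f(x) = C1/cos(x)^3


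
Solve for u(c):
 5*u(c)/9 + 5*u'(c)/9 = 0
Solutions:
 u(c) = C1*exp(-c)


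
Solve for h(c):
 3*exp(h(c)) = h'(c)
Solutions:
 h(c) = log(-1/(C1 + 3*c))


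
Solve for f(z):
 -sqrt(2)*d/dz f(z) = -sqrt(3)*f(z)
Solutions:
 f(z) = C1*exp(sqrt(6)*z/2)


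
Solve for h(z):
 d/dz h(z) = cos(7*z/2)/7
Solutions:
 h(z) = C1 + 2*sin(7*z/2)/49


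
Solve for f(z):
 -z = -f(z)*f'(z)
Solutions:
 f(z) = -sqrt(C1 + z^2)
 f(z) = sqrt(C1 + z^2)


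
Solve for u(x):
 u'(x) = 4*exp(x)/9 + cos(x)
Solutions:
 u(x) = C1 + 4*exp(x)/9 + sin(x)


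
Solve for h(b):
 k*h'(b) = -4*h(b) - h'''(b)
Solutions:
 h(b) = C1*exp(b*(2*k/((-3^(1/3) + 3^(5/6)*I)*(sqrt(3)*sqrt(k^3 + 108) + 18)^(1/3)) + 3^(1/3)*(sqrt(3)*sqrt(k^3 + 108) + 18)^(1/3)/6 - 3^(5/6)*I*(sqrt(3)*sqrt(k^3 + 108) + 18)^(1/3)/6)) + C2*exp(b*(-2*k/((3^(1/3) + 3^(5/6)*I)*(sqrt(3)*sqrt(k^3 + 108) + 18)^(1/3)) + 3^(1/3)*(sqrt(3)*sqrt(k^3 + 108) + 18)^(1/3)/6 + 3^(5/6)*I*(sqrt(3)*sqrt(k^3 + 108) + 18)^(1/3)/6)) + C3*exp(3^(1/3)*b*(3^(1/3)*k/(sqrt(3)*sqrt(k^3 + 108) + 18)^(1/3) - (sqrt(3)*sqrt(k^3 + 108) + 18)^(1/3))/3)


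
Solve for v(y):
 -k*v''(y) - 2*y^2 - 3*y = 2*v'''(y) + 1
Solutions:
 v(y) = C1 + C2*y + C3*exp(-k*y/2) - y^4/(6*k) + y^3*(-3 + 8/k)/(6*k) + y^2*(-1/2 + 3/k - 8/k^2)/k


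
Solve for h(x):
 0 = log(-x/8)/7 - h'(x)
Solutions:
 h(x) = C1 + x*log(-x)/7 + x*(-3*log(2) - 1)/7


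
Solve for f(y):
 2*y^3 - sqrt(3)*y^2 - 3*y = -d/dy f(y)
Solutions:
 f(y) = C1 - y^4/2 + sqrt(3)*y^3/3 + 3*y^2/2


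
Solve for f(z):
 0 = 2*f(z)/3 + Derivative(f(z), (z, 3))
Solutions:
 f(z) = C3*exp(-2^(1/3)*3^(2/3)*z/3) + (C1*sin(2^(1/3)*3^(1/6)*z/2) + C2*cos(2^(1/3)*3^(1/6)*z/2))*exp(2^(1/3)*3^(2/3)*z/6)


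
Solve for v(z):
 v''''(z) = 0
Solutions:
 v(z) = C1 + C2*z + C3*z^2 + C4*z^3


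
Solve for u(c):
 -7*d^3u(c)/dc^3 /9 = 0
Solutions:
 u(c) = C1 + C2*c + C3*c^2


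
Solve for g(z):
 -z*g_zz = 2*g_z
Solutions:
 g(z) = C1 + C2/z


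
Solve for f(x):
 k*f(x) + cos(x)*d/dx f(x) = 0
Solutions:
 f(x) = C1*exp(k*(log(sin(x) - 1) - log(sin(x) + 1))/2)


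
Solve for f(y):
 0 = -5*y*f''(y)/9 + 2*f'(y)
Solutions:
 f(y) = C1 + C2*y^(23/5)


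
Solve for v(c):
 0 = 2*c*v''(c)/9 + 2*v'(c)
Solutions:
 v(c) = C1 + C2/c^8


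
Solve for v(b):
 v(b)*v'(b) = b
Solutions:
 v(b) = -sqrt(C1 + b^2)
 v(b) = sqrt(C1 + b^2)


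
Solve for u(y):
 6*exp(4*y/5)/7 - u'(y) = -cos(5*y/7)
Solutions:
 u(y) = C1 + 15*exp(4*y/5)/14 + 7*sin(5*y/7)/5


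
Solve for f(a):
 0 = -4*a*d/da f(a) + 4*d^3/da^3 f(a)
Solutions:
 f(a) = C1 + Integral(C2*airyai(a) + C3*airybi(a), a)


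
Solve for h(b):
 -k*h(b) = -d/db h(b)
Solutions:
 h(b) = C1*exp(b*k)


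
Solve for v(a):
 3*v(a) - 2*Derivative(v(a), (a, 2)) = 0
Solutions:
 v(a) = C1*exp(-sqrt(6)*a/2) + C2*exp(sqrt(6)*a/2)


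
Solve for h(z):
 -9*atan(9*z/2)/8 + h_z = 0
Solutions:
 h(z) = C1 + 9*z*atan(9*z/2)/8 - log(81*z^2 + 4)/8


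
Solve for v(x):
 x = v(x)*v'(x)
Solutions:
 v(x) = -sqrt(C1 + x^2)
 v(x) = sqrt(C1 + x^2)


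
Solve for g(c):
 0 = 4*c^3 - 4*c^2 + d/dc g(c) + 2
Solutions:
 g(c) = C1 - c^4 + 4*c^3/3 - 2*c


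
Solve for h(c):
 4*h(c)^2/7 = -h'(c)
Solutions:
 h(c) = 7/(C1 + 4*c)


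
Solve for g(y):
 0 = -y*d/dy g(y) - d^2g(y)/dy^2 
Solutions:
 g(y) = C1 + C2*erf(sqrt(2)*y/2)


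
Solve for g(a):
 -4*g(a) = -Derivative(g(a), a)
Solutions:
 g(a) = C1*exp(4*a)


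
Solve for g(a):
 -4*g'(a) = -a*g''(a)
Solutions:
 g(a) = C1 + C2*a^5


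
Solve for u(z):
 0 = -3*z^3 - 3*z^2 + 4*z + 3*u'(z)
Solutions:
 u(z) = C1 + z^4/4 + z^3/3 - 2*z^2/3


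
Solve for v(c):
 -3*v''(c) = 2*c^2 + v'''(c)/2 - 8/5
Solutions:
 v(c) = C1 + C2*c + C3*exp(-6*c) - c^4/18 + c^3/27 + 67*c^2/270


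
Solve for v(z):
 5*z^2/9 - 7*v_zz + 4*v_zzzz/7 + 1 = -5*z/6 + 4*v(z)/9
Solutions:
 v(z) = C1*exp(-sqrt(6)*z*sqrt(147 + sqrt(22057))/12) + C2*exp(sqrt(6)*z*sqrt(147 + sqrt(22057))/12) + C3*sin(sqrt(6)*z*sqrt(-147 + sqrt(22057))/12) + C4*cos(sqrt(6)*z*sqrt(-147 + sqrt(22057))/12) + 5*z^2/4 + 15*z/8 - 297/8


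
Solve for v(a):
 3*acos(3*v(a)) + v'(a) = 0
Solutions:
 Integral(1/acos(3*_y), (_y, v(a))) = C1 - 3*a


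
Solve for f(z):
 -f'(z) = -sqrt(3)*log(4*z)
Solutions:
 f(z) = C1 + sqrt(3)*z*log(z) - sqrt(3)*z + 2*sqrt(3)*z*log(2)


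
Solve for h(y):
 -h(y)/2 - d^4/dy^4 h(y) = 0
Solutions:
 h(y) = (C1*sin(2^(1/4)*y/2) + C2*cos(2^(1/4)*y/2))*exp(-2^(1/4)*y/2) + (C3*sin(2^(1/4)*y/2) + C4*cos(2^(1/4)*y/2))*exp(2^(1/4)*y/2)


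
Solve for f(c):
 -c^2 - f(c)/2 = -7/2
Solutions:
 f(c) = 7 - 2*c^2


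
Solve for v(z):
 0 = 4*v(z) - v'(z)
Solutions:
 v(z) = C1*exp(4*z)


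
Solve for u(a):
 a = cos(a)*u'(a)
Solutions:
 u(a) = C1 + Integral(a/cos(a), a)


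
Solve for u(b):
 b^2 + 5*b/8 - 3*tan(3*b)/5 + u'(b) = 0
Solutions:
 u(b) = C1 - b^3/3 - 5*b^2/16 - log(cos(3*b))/5


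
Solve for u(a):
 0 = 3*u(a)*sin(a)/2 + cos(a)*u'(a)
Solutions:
 u(a) = C1*cos(a)^(3/2)


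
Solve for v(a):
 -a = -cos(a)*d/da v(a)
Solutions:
 v(a) = C1 + Integral(a/cos(a), a)


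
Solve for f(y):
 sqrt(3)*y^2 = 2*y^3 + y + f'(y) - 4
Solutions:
 f(y) = C1 - y^4/2 + sqrt(3)*y^3/3 - y^2/2 + 4*y


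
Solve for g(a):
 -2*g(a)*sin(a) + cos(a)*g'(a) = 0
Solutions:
 g(a) = C1/cos(a)^2


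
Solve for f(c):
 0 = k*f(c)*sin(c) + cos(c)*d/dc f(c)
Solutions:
 f(c) = C1*exp(k*log(cos(c)))


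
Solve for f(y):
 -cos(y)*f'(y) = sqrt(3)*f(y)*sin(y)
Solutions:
 f(y) = C1*cos(y)^(sqrt(3))


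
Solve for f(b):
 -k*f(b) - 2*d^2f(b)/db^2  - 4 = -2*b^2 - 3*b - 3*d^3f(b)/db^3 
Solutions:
 f(b) = C1*exp(b*(-2^(2/3)*(-243*k + sqrt((243*k + 16)^2 - 256) - 16)^(1/3) + 4 - 8*2^(1/3)/(-243*k + sqrt((243*k + 16)^2 - 256) - 16)^(1/3))/18) + C2*exp(b*(2^(2/3)*(-243*k + sqrt((243*k + 16)^2 - 256) - 16)^(1/3) - 2^(2/3)*sqrt(3)*I*(-243*k + sqrt((243*k + 16)^2 - 256) - 16)^(1/3) + 8 - 32*2^(1/3)/((-1 + sqrt(3)*I)*(-243*k + sqrt((243*k + 16)^2 - 256) - 16)^(1/3)))/36) + C3*exp(b*(2^(2/3)*(-243*k + sqrt((243*k + 16)^2 - 256) - 16)^(1/3) + 2^(2/3)*sqrt(3)*I*(-243*k + sqrt((243*k + 16)^2 - 256) - 16)^(1/3) + 8 + 32*2^(1/3)/((1 + sqrt(3)*I)*(-243*k + sqrt((243*k + 16)^2 - 256) - 16)^(1/3)))/36) + 2*b^2/k + 3*b/k - 4/k - 8/k^2


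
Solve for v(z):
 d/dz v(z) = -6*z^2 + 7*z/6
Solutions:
 v(z) = C1 - 2*z^3 + 7*z^2/12


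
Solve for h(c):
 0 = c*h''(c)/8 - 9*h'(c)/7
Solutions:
 h(c) = C1 + C2*c^(79/7)


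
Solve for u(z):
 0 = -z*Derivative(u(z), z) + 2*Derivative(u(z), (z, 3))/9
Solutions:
 u(z) = C1 + Integral(C2*airyai(6^(2/3)*z/2) + C3*airybi(6^(2/3)*z/2), z)


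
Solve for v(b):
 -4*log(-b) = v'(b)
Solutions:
 v(b) = C1 - 4*b*log(-b) + 4*b


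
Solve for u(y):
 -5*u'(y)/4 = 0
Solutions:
 u(y) = C1


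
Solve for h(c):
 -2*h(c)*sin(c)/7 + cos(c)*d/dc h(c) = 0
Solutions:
 h(c) = C1/cos(c)^(2/7)


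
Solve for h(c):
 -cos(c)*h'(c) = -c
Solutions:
 h(c) = C1 + Integral(c/cos(c), c)


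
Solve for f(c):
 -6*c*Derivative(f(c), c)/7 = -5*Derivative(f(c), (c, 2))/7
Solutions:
 f(c) = C1 + C2*erfi(sqrt(15)*c/5)


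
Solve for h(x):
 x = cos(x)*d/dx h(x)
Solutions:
 h(x) = C1 + Integral(x/cos(x), x)


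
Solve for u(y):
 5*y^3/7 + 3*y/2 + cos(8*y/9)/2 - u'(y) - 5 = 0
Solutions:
 u(y) = C1 + 5*y^4/28 + 3*y^2/4 - 5*y + 9*sin(8*y/9)/16


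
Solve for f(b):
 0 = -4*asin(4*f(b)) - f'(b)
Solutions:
 Integral(1/asin(4*_y), (_y, f(b))) = C1 - 4*b


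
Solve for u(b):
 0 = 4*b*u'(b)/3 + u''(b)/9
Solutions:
 u(b) = C1 + C2*erf(sqrt(6)*b)


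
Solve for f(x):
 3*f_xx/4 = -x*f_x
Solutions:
 f(x) = C1 + C2*erf(sqrt(6)*x/3)


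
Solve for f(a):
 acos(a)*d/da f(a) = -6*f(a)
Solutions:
 f(a) = C1*exp(-6*Integral(1/acos(a), a))


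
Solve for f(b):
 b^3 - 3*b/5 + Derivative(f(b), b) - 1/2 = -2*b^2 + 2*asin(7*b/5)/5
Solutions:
 f(b) = C1 - b^4/4 - 2*b^3/3 + 3*b^2/10 + 2*b*asin(7*b/5)/5 + b/2 + 2*sqrt(25 - 49*b^2)/35


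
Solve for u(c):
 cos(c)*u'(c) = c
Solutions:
 u(c) = C1 + Integral(c/cos(c), c)


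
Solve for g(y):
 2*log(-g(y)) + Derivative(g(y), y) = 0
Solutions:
 -li(-g(y)) = C1 - 2*y


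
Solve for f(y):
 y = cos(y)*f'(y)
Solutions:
 f(y) = C1 + Integral(y/cos(y), y)


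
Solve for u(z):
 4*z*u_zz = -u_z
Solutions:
 u(z) = C1 + C2*z^(3/4)


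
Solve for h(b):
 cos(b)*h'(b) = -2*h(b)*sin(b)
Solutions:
 h(b) = C1*cos(b)^2


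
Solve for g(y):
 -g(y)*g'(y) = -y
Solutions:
 g(y) = -sqrt(C1 + y^2)
 g(y) = sqrt(C1 + y^2)


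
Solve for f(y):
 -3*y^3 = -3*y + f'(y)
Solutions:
 f(y) = C1 - 3*y^4/4 + 3*y^2/2


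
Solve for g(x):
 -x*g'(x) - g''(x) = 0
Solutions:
 g(x) = C1 + C2*erf(sqrt(2)*x/2)


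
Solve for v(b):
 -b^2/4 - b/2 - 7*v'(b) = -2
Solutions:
 v(b) = C1 - b^3/84 - b^2/28 + 2*b/7


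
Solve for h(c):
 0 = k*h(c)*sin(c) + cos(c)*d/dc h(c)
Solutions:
 h(c) = C1*exp(k*log(cos(c)))


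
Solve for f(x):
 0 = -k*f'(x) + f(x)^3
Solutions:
 f(x) = -sqrt(2)*sqrt(-k/(C1*k + x))/2
 f(x) = sqrt(2)*sqrt(-k/(C1*k + x))/2


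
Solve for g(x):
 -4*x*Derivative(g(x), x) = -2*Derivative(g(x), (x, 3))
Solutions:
 g(x) = C1 + Integral(C2*airyai(2^(1/3)*x) + C3*airybi(2^(1/3)*x), x)


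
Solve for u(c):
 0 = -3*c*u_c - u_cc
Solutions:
 u(c) = C1 + C2*erf(sqrt(6)*c/2)


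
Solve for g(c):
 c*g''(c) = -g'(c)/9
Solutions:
 g(c) = C1 + C2*c^(8/9)


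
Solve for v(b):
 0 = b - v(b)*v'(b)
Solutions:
 v(b) = -sqrt(C1 + b^2)
 v(b) = sqrt(C1 + b^2)


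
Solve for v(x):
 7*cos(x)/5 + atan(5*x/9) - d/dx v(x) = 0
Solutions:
 v(x) = C1 + x*atan(5*x/9) - 9*log(25*x^2 + 81)/10 + 7*sin(x)/5


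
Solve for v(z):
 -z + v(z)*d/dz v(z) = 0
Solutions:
 v(z) = -sqrt(C1 + z^2)
 v(z) = sqrt(C1 + z^2)


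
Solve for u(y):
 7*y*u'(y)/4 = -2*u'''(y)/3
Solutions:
 u(y) = C1 + Integral(C2*airyai(-21^(1/3)*y/2) + C3*airybi(-21^(1/3)*y/2), y)


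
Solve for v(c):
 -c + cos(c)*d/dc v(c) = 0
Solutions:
 v(c) = C1 + Integral(c/cos(c), c)


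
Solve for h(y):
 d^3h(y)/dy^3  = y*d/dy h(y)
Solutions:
 h(y) = C1 + Integral(C2*airyai(y) + C3*airybi(y), y)


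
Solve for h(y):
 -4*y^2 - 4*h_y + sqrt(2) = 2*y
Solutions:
 h(y) = C1 - y^3/3 - y^2/4 + sqrt(2)*y/4


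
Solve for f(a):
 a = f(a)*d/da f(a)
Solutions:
 f(a) = -sqrt(C1 + a^2)
 f(a) = sqrt(C1 + a^2)


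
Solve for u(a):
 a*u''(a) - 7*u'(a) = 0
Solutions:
 u(a) = C1 + C2*a^8


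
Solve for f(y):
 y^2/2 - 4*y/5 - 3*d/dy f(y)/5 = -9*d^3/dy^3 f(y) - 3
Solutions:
 f(y) = C1 + C2*exp(-sqrt(15)*y/15) + C3*exp(sqrt(15)*y/15) + 5*y^3/18 - 2*y^2/3 + 30*y


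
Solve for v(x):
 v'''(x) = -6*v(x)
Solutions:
 v(x) = C3*exp(-6^(1/3)*x) + (C1*sin(2^(1/3)*3^(5/6)*x/2) + C2*cos(2^(1/3)*3^(5/6)*x/2))*exp(6^(1/3)*x/2)


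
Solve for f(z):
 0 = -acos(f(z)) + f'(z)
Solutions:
 Integral(1/acos(_y), (_y, f(z))) = C1 + z


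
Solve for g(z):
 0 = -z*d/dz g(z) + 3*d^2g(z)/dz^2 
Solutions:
 g(z) = C1 + C2*erfi(sqrt(6)*z/6)


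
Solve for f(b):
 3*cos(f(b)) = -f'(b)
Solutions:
 f(b) = pi - asin((C1 + exp(6*b))/(C1 - exp(6*b)))
 f(b) = asin((C1 + exp(6*b))/(C1 - exp(6*b)))


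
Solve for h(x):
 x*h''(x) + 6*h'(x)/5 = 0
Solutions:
 h(x) = C1 + C2/x^(1/5)


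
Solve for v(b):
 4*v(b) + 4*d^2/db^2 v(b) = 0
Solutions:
 v(b) = C1*sin(b) + C2*cos(b)


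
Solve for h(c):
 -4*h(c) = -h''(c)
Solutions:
 h(c) = C1*exp(-2*c) + C2*exp(2*c)


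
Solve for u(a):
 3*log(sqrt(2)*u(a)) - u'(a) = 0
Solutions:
 -2*Integral(1/(2*log(_y) + log(2)), (_y, u(a)))/3 = C1 - a


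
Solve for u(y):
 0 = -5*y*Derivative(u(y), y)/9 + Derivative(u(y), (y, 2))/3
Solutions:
 u(y) = C1 + C2*erfi(sqrt(30)*y/6)


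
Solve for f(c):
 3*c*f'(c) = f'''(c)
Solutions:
 f(c) = C1 + Integral(C2*airyai(3^(1/3)*c) + C3*airybi(3^(1/3)*c), c)


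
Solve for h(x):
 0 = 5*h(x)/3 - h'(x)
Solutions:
 h(x) = C1*exp(5*x/3)


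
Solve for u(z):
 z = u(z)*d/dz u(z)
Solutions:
 u(z) = -sqrt(C1 + z^2)
 u(z) = sqrt(C1 + z^2)


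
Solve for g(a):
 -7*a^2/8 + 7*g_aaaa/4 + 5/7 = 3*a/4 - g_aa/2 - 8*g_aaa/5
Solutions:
 g(a) = C1 + C2*a + 7*a^4/48 - 97*a^3/60 + 12153*a^2/1400 + (C3*sin(sqrt(94)*a/35) + C4*cos(sqrt(94)*a/35))*exp(-16*a/35)


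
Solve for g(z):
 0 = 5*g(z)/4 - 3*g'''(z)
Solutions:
 g(z) = C3*exp(90^(1/3)*z/6) + (C1*sin(10^(1/3)*3^(1/6)*z/4) + C2*cos(10^(1/3)*3^(1/6)*z/4))*exp(-90^(1/3)*z/12)


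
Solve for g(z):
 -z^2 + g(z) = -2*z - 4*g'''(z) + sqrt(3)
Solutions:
 g(z) = C3*exp(-2^(1/3)*z/2) + z^2 - 2*z + (C1*sin(2^(1/3)*sqrt(3)*z/4) + C2*cos(2^(1/3)*sqrt(3)*z/4))*exp(2^(1/3)*z/4) + sqrt(3)


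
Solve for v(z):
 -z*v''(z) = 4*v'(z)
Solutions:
 v(z) = C1 + C2/z^3


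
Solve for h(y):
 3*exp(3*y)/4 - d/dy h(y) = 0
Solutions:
 h(y) = C1 + exp(3*y)/4


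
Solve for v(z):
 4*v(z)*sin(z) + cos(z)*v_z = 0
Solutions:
 v(z) = C1*cos(z)^4


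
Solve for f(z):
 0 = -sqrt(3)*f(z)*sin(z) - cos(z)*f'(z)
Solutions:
 f(z) = C1*cos(z)^(sqrt(3))


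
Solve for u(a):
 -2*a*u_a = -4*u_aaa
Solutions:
 u(a) = C1 + Integral(C2*airyai(2^(2/3)*a/2) + C3*airybi(2^(2/3)*a/2), a)


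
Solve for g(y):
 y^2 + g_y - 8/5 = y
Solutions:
 g(y) = C1 - y^3/3 + y^2/2 + 8*y/5


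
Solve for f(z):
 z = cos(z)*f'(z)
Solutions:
 f(z) = C1 + Integral(z/cos(z), z)


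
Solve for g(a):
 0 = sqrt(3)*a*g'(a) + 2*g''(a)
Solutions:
 g(a) = C1 + C2*erf(3^(1/4)*a/2)


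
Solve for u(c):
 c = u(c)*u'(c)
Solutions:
 u(c) = -sqrt(C1 + c^2)
 u(c) = sqrt(C1 + c^2)


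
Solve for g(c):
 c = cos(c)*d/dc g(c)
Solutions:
 g(c) = C1 + Integral(c/cos(c), c)


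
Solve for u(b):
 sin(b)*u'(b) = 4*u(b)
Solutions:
 u(b) = C1*(cos(b)^2 - 2*cos(b) + 1)/(cos(b)^2 + 2*cos(b) + 1)


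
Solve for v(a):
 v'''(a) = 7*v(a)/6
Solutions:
 v(a) = C3*exp(6^(2/3)*7^(1/3)*a/6) + (C1*sin(2^(2/3)*3^(1/6)*7^(1/3)*a/4) + C2*cos(2^(2/3)*3^(1/6)*7^(1/3)*a/4))*exp(-6^(2/3)*7^(1/3)*a/12)


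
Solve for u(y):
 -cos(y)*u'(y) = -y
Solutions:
 u(y) = C1 + Integral(y/cos(y), y)


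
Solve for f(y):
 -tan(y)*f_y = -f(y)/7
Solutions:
 f(y) = C1*sin(y)^(1/7)


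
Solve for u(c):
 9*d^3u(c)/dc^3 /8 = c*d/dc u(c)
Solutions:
 u(c) = C1 + Integral(C2*airyai(2*3^(1/3)*c/3) + C3*airybi(2*3^(1/3)*c/3), c)


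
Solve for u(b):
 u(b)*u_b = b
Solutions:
 u(b) = -sqrt(C1 + b^2)
 u(b) = sqrt(C1 + b^2)


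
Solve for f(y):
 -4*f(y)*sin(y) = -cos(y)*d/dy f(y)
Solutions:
 f(y) = C1/cos(y)^4


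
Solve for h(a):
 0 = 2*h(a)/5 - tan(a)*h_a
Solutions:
 h(a) = C1*sin(a)^(2/5)


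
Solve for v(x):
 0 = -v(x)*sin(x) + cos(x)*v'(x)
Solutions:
 v(x) = C1/cos(x)


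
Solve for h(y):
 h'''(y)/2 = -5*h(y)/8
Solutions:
 h(y) = C3*exp(-10^(1/3)*y/2) + (C1*sin(10^(1/3)*sqrt(3)*y/4) + C2*cos(10^(1/3)*sqrt(3)*y/4))*exp(10^(1/3)*y/4)


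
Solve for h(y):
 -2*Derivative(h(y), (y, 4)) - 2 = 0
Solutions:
 h(y) = C1 + C2*y + C3*y^2 + C4*y^3 - y^4/24


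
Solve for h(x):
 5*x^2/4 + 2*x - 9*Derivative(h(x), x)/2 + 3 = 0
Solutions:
 h(x) = C1 + 5*x^3/54 + 2*x^2/9 + 2*x/3


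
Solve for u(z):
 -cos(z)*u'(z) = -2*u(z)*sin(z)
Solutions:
 u(z) = C1/cos(z)^2


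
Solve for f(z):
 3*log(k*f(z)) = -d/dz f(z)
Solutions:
 li(k*f(z))/k = C1 - 3*z


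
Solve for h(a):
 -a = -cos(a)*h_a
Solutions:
 h(a) = C1 + Integral(a/cos(a), a)


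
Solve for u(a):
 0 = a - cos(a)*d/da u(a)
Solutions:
 u(a) = C1 + Integral(a/cos(a), a)


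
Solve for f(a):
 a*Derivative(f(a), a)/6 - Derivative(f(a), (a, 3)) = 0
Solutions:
 f(a) = C1 + Integral(C2*airyai(6^(2/3)*a/6) + C3*airybi(6^(2/3)*a/6), a)


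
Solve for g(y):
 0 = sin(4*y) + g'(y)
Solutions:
 g(y) = C1 + cos(4*y)/4


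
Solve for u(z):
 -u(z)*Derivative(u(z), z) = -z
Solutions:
 u(z) = -sqrt(C1 + z^2)
 u(z) = sqrt(C1 + z^2)


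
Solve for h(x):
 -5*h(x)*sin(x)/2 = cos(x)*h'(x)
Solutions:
 h(x) = C1*cos(x)^(5/2)


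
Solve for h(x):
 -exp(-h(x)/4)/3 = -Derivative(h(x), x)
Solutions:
 h(x) = 4*log(C1 + x/12)


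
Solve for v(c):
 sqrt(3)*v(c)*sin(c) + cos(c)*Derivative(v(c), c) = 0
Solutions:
 v(c) = C1*cos(c)^(sqrt(3))


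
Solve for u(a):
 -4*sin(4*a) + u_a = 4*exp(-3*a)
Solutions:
 u(a) = C1 - cos(4*a) - 4*exp(-3*a)/3


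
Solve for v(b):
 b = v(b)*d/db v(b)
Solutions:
 v(b) = -sqrt(C1 + b^2)
 v(b) = sqrt(C1 + b^2)


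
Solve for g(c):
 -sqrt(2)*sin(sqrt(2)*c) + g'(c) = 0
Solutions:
 g(c) = C1 - cos(sqrt(2)*c)


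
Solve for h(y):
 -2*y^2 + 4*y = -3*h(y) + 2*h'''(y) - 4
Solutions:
 h(y) = C3*exp(2^(2/3)*3^(1/3)*y/2) + 2*y^2/3 - 4*y/3 + (C1*sin(2^(2/3)*3^(5/6)*y/4) + C2*cos(2^(2/3)*3^(5/6)*y/4))*exp(-2^(2/3)*3^(1/3)*y/4) - 4/3


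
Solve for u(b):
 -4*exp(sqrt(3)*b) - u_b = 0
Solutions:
 u(b) = C1 - 4*sqrt(3)*exp(sqrt(3)*b)/3


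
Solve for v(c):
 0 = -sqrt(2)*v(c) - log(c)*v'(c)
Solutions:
 v(c) = C1*exp(-sqrt(2)*li(c))


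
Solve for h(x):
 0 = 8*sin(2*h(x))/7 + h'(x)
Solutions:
 8*x/7 + log(cos(2*h(x)) - 1)/4 - log(cos(2*h(x)) + 1)/4 = C1


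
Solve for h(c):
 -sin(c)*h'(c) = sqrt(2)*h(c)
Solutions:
 h(c) = C1*(cos(c) + 1)^(sqrt(2)/2)/(cos(c) - 1)^(sqrt(2)/2)


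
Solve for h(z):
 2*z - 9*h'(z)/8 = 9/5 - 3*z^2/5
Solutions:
 h(z) = C1 + 8*z^3/45 + 8*z^2/9 - 8*z/5


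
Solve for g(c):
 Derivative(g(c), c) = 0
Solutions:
 g(c) = C1


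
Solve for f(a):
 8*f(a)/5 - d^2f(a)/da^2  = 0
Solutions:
 f(a) = C1*exp(-2*sqrt(10)*a/5) + C2*exp(2*sqrt(10)*a/5)


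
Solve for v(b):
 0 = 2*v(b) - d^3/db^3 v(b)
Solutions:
 v(b) = C3*exp(2^(1/3)*b) + (C1*sin(2^(1/3)*sqrt(3)*b/2) + C2*cos(2^(1/3)*sqrt(3)*b/2))*exp(-2^(1/3)*b/2)


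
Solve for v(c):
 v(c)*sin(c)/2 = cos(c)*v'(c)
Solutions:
 v(c) = C1/sqrt(cos(c))


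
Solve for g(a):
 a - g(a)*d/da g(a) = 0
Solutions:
 g(a) = -sqrt(C1 + a^2)
 g(a) = sqrt(C1 + a^2)


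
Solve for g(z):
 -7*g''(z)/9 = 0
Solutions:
 g(z) = C1 + C2*z


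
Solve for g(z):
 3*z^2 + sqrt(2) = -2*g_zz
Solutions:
 g(z) = C1 + C2*z - z^4/8 - sqrt(2)*z^2/4


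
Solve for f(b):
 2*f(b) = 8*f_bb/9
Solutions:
 f(b) = C1*exp(-3*b/2) + C2*exp(3*b/2)


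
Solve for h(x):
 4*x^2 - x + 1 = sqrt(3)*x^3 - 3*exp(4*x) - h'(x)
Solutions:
 h(x) = C1 + sqrt(3)*x^4/4 - 4*x^3/3 + x^2/2 - x - 3*exp(4*x)/4


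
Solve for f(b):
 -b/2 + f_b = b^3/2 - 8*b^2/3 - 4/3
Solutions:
 f(b) = C1 + b^4/8 - 8*b^3/9 + b^2/4 - 4*b/3


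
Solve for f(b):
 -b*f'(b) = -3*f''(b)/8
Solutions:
 f(b) = C1 + C2*erfi(2*sqrt(3)*b/3)


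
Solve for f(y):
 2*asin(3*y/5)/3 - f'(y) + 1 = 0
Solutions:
 f(y) = C1 + 2*y*asin(3*y/5)/3 + y + 2*sqrt(25 - 9*y^2)/9


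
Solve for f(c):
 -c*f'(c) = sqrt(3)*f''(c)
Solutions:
 f(c) = C1 + C2*erf(sqrt(2)*3^(3/4)*c/6)


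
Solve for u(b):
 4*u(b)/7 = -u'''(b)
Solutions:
 u(b) = C3*exp(-14^(2/3)*b/7) + (C1*sin(14^(2/3)*sqrt(3)*b/14) + C2*cos(14^(2/3)*sqrt(3)*b/14))*exp(14^(2/3)*b/14)


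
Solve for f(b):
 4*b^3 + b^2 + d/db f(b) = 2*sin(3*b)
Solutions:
 f(b) = C1 - b^4 - b^3/3 - 2*cos(3*b)/3


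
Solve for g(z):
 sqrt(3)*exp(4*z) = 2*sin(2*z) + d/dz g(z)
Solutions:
 g(z) = C1 + sqrt(3)*exp(4*z)/4 + cos(2*z)


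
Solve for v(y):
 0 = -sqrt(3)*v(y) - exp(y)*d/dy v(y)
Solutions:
 v(y) = C1*exp(sqrt(3)*exp(-y))


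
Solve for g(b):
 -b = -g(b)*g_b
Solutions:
 g(b) = -sqrt(C1 + b^2)
 g(b) = sqrt(C1 + b^2)


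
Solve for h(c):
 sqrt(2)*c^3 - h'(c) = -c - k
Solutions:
 h(c) = C1 + sqrt(2)*c^4/4 + c^2/2 + c*k


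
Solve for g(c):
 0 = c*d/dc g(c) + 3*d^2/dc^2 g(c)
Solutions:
 g(c) = C1 + C2*erf(sqrt(6)*c/6)


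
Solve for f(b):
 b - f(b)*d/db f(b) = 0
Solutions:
 f(b) = -sqrt(C1 + b^2)
 f(b) = sqrt(C1 + b^2)


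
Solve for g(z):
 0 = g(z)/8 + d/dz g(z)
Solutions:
 g(z) = C1*exp(-z/8)


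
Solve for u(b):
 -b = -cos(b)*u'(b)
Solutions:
 u(b) = C1 + Integral(b/cos(b), b)


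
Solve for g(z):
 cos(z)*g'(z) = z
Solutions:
 g(z) = C1 + Integral(z/cos(z), z)


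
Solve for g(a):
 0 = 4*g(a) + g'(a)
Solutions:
 g(a) = C1*exp(-4*a)


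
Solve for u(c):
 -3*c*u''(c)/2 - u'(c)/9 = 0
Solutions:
 u(c) = C1 + C2*c^(25/27)


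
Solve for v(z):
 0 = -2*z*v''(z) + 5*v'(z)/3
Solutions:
 v(z) = C1 + C2*z^(11/6)


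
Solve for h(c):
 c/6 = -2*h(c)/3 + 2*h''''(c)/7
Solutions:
 h(c) = C1*exp(-3^(3/4)*7^(1/4)*c/3) + C2*exp(3^(3/4)*7^(1/4)*c/3) + C3*sin(3^(3/4)*7^(1/4)*c/3) + C4*cos(3^(3/4)*7^(1/4)*c/3) - c/4


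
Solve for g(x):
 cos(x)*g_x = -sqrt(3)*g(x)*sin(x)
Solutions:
 g(x) = C1*cos(x)^(sqrt(3))


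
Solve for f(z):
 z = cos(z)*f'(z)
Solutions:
 f(z) = C1 + Integral(z/cos(z), z)


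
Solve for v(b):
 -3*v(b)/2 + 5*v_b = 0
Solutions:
 v(b) = C1*exp(3*b/10)


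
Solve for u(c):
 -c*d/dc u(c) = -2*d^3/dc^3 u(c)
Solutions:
 u(c) = C1 + Integral(C2*airyai(2^(2/3)*c/2) + C3*airybi(2^(2/3)*c/2), c)


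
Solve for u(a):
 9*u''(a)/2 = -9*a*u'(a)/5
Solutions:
 u(a) = C1 + C2*erf(sqrt(5)*a/5)


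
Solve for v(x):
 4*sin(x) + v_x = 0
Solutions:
 v(x) = C1 + 4*cos(x)


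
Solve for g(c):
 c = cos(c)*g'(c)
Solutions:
 g(c) = C1 + Integral(c/cos(c), c)


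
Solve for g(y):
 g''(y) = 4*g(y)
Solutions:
 g(y) = C1*exp(-2*y) + C2*exp(2*y)


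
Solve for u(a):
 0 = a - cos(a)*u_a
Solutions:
 u(a) = C1 + Integral(a/cos(a), a)


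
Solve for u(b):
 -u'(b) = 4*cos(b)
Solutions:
 u(b) = C1 - 4*sin(b)


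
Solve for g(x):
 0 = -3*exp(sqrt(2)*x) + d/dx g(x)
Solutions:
 g(x) = C1 + 3*sqrt(2)*exp(sqrt(2)*x)/2


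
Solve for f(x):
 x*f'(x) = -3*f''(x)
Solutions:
 f(x) = C1 + C2*erf(sqrt(6)*x/6)


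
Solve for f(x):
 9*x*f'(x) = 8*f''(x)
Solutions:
 f(x) = C1 + C2*erfi(3*x/4)


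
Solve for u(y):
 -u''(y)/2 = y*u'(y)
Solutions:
 u(y) = C1 + C2*erf(y)


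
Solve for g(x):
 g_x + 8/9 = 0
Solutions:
 g(x) = C1 - 8*x/9


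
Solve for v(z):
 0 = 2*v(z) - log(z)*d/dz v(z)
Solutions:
 v(z) = C1*exp(2*li(z))


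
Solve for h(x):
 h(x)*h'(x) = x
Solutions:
 h(x) = -sqrt(C1 + x^2)
 h(x) = sqrt(C1 + x^2)


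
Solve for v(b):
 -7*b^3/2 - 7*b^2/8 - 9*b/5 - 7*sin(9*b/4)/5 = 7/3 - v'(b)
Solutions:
 v(b) = C1 + 7*b^4/8 + 7*b^3/24 + 9*b^2/10 + 7*b/3 - 28*cos(9*b/4)/45


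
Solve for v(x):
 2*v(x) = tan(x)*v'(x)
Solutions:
 v(x) = C1*sin(x)^2


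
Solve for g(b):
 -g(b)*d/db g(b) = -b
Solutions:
 g(b) = -sqrt(C1 + b^2)
 g(b) = sqrt(C1 + b^2)


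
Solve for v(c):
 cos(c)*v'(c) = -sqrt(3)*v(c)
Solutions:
 v(c) = C1*(sin(c) - 1)^(sqrt(3)/2)/(sin(c) + 1)^(sqrt(3)/2)


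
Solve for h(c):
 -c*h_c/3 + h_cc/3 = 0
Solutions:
 h(c) = C1 + C2*erfi(sqrt(2)*c/2)


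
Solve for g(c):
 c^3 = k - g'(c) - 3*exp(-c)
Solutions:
 g(c) = C1 - c^4/4 + c*k + 3*exp(-c)


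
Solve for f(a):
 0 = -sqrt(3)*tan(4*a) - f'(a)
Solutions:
 f(a) = C1 + sqrt(3)*log(cos(4*a))/4


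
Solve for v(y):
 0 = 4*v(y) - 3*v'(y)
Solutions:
 v(y) = C1*exp(4*y/3)


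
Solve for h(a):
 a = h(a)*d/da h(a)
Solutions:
 h(a) = -sqrt(C1 + a^2)
 h(a) = sqrt(C1 + a^2)


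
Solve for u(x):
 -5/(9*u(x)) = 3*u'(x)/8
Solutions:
 u(x) = -sqrt(C1 - 240*x)/9
 u(x) = sqrt(C1 - 240*x)/9


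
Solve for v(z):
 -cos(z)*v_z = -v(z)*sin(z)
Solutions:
 v(z) = C1/cos(z)


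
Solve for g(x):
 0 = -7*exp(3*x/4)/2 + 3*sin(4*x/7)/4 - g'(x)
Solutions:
 g(x) = C1 - 14*exp(3*x/4)/3 - 21*cos(4*x/7)/16


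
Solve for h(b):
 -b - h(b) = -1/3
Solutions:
 h(b) = 1/3 - b


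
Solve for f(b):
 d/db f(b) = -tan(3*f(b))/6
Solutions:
 f(b) = -asin(C1*exp(-b/2))/3 + pi/3
 f(b) = asin(C1*exp(-b/2))/3


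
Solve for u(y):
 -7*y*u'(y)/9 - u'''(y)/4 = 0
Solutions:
 u(y) = C1 + Integral(C2*airyai(-84^(1/3)*y/3) + C3*airybi(-84^(1/3)*y/3), y)


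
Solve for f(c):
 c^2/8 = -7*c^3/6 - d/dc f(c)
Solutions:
 f(c) = C1 - 7*c^4/24 - c^3/24


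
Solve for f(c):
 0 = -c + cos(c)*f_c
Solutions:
 f(c) = C1 + Integral(c/cos(c), c)


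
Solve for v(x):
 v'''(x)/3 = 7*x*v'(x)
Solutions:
 v(x) = C1 + Integral(C2*airyai(21^(1/3)*x) + C3*airybi(21^(1/3)*x), x)


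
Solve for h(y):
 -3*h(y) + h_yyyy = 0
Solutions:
 h(y) = C1*exp(-3^(1/4)*y) + C2*exp(3^(1/4)*y) + C3*sin(3^(1/4)*y) + C4*cos(3^(1/4)*y)


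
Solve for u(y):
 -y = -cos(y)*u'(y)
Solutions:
 u(y) = C1 + Integral(y/cos(y), y)


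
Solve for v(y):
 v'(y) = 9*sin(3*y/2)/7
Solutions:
 v(y) = C1 - 6*cos(3*y/2)/7


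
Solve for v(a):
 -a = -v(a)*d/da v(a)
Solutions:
 v(a) = -sqrt(C1 + a^2)
 v(a) = sqrt(C1 + a^2)


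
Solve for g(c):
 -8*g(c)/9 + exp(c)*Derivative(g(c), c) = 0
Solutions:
 g(c) = C1*exp(-8*exp(-c)/9)


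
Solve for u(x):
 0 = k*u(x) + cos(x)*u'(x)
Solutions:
 u(x) = C1*exp(k*(log(sin(x) - 1) - log(sin(x) + 1))/2)


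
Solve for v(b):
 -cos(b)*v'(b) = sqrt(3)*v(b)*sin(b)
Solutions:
 v(b) = C1*cos(b)^(sqrt(3))


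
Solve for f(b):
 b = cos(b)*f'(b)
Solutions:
 f(b) = C1 + Integral(b/cos(b), b)


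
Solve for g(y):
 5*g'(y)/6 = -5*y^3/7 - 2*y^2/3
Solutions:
 g(y) = C1 - 3*y^4/14 - 4*y^3/15


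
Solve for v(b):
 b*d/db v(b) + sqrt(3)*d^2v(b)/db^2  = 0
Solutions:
 v(b) = C1 + C2*erf(sqrt(2)*3^(3/4)*b/6)
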